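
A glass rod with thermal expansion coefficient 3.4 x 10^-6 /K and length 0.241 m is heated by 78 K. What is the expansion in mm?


Thermal expansion formula: dL = alpha * L0 * dT
  dL = (3.4 x 10^-6) * 0.241 * 78 = 0.00006391 m
Convert to mm: 0.00006391 * 1000 = 0.0639 mm

0.0639 mm


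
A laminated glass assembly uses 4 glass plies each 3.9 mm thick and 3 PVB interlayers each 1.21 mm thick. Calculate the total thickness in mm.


Total thickness = glass contribution + PVB contribution
  Glass: 4 * 3.9 = 15.6 mm
  PVB: 3 * 1.21 = 3.63 mm
  Total = 15.6 + 3.63 = 19.23 mm

19.23 mm


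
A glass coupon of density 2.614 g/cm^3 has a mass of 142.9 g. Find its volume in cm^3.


Rearrange rho = m / V:
  V = m / rho
  V = 142.9 / 2.614 = 54.667 cm^3

54.667 cm^3


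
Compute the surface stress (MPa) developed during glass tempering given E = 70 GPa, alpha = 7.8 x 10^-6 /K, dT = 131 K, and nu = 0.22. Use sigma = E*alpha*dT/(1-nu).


Tempering stress: sigma = E * alpha * dT / (1 - nu)
  E (MPa) = 70 * 1000 = 70000
  Numerator = 70000 * (7.8 x 10^-6) * 131 = 71.526
  Denominator = 1 - 0.22 = 0.78
  sigma = 71.526 / 0.78 = 91.7 MPa

91.7 MPa


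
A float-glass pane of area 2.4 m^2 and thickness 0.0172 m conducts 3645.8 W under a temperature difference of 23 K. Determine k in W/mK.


Fourier's law rearranged: k = Q * t / (A * dT)
  Numerator = 3645.8 * 0.0172 = 62.70776
  Denominator = 2.4 * 23 = 55.2
  k = 62.70776 / 55.2 = 1.136 W/mK

1.136 W/mK


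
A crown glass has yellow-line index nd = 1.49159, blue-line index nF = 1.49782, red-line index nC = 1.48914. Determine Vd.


Abbe number formula: Vd = (nd - 1) / (nF - nC)
  nd - 1 = 1.49159 - 1 = 0.49159
  nF - nC = 1.49782 - 1.48914 = 0.00868
  Vd = 0.49159 / 0.00868 = 56.63

56.63


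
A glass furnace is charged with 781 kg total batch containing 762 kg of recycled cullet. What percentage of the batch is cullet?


Cullet ratio = (cullet mass / total batch mass) * 100
  Ratio = 762 / 781 * 100 = 97.57%

97.57%


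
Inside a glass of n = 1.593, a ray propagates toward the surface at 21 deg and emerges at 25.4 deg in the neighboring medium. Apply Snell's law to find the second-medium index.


Apply Snell's law: n1 * sin(theta1) = n2 * sin(theta2)
  n2 = n1 * sin(theta1) / sin(theta2)
  sin(21) = 0.358368
  sin(25.4) = 0.428935
  n2 = 1.593 * 0.358368 / 0.428935 = 1.3309

1.3309


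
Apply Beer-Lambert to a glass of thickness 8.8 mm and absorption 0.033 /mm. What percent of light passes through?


Beer-Lambert law: T = exp(-alpha * thickness)
  exponent = -0.033 * 8.8 = -0.2904
  T = exp(-0.2904) = 0.748
  Percentage = 0.748 * 100 = 74.8%

74.8%


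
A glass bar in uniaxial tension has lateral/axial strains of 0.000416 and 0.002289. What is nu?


Poisson's ratio: nu = lateral strain / axial strain
  nu = 0.000416 / 0.002289 = 0.1817

0.1817


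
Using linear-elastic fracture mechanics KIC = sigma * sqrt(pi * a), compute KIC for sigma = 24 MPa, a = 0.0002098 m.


Fracture toughness: KIC = sigma * sqrt(pi * a)
  pi * a = pi * 0.0002098 = 0.000659106
  sqrt(pi * a) = 0.025673
  KIC = 24 * 0.025673 = 0.616 MPa*sqrt(m)

0.616 MPa*sqrt(m)


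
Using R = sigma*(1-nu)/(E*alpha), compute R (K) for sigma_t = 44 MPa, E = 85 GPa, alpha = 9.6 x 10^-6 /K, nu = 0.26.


Thermal shock resistance: R = sigma * (1 - nu) / (E * alpha)
  Numerator = 44 * (1 - 0.26) = 32.56
  Denominator = 85 * 1000 * (9.6 x 10^-6) = 0.816
  R = 32.56 / 0.816 = 39.9 K

39.9 K


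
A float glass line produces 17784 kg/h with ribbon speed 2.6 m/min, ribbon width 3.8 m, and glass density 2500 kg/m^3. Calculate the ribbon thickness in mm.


Ribbon cross-section from mass balance:
  Volume rate = throughput / density = 17784 / 2500 = 7.1136 m^3/h
  thickness = volume rate / (speed * 60 * width), i.e.
  thickness = throughput / (60 * speed * width * density) * 1000
  thickness = 17784 / (60 * 2.6 * 3.8 * 2500) * 1000 = 12.0 mm

12.0 mm


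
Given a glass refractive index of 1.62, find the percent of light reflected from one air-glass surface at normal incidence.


Fresnel reflectance at normal incidence:
  R = ((n - 1)/(n + 1))^2
  (n - 1)/(n + 1) = (1.62 - 1)/(1.62 + 1) = 0.236641
  R = 0.236641^2 = 0.055999
  R(%) = 0.055999 * 100 = 5.6%

5.6%


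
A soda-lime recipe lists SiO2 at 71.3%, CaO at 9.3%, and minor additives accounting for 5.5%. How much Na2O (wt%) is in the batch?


Pieces sum to 100%:
  Na2O = 100 - (SiO2 + CaO + others)
  Na2O = 100 - (71.3 + 9.3 + 5.5) = 13.9%

13.9%


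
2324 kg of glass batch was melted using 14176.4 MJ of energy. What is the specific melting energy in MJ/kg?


Rearrange E = m * s for s:
  s = E / m
  s = 14176.4 / 2324 = 6.1 MJ/kg

6.1 MJ/kg


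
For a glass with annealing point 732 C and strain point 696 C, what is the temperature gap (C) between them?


Gap = T_anneal - T_strain:
  gap = 732 - 696 = 36 C

36 C


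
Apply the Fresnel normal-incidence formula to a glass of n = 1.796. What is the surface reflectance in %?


Fresnel reflectance at normal incidence:
  R = ((n - 1)/(n + 1))^2
  (n - 1)/(n + 1) = (1.796 - 1)/(1.796 + 1) = 0.284692
  R = 0.284692^2 = 0.0810495
  R(%) = 0.0810495 * 100 = 8.105%

8.105%


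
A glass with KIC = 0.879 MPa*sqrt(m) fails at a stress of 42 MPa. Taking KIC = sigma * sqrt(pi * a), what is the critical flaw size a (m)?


Rearrange KIC = sigma * sqrt(pi * a):
  sqrt(pi * a) = KIC / sigma
  sqrt(pi * a) = 0.879 / 42 = 0.020929
  a = (KIC / sigma)^2 / pi
  a = 0.020929^2 / pi = 0.0001394 m

0.0001394 m


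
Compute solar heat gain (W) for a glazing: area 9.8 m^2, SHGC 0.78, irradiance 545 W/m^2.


Solar heat gain: Q = Area * SHGC * Irradiance
  Q = 9.8 * 0.78 * 545 = 4166 W

4166 W


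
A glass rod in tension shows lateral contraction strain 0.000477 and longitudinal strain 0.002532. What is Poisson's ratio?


Poisson's ratio: nu = lateral strain / axial strain
  nu = 0.000477 / 0.002532 = 0.1884

0.1884


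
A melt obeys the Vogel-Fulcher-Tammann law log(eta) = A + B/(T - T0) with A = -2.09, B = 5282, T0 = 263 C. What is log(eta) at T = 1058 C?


VFT equation: log(eta) = A + B / (T - T0)
  T - T0 = 1058 - 263 = 795
  B / (T - T0) = 5282 / 795 = 6.644
  log(eta) = -2.09 + 6.644 = 4.554

4.554


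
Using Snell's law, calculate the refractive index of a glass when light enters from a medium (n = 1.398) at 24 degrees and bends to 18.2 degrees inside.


Apply Snell's law: n1 * sin(theta1) = n2 * sin(theta2)
  n2 = n1 * sin(theta1) / sin(theta2)
  sin(24) = 0.406737
  sin(18.2) = 0.312335
  n2 = 1.398 * 0.406737 / 0.312335 = 1.8205

1.8205


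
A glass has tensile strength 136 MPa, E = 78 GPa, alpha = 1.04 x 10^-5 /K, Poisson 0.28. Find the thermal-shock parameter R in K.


Thermal shock resistance: R = sigma * (1 - nu) / (E * alpha)
  Numerator = 136 * (1 - 0.28) = 97.92
  Denominator = 78 * 1000 * (1.04 x 10^-5) = 0.8112
  R = 97.92 / 0.8112 = 120.7 K

120.7 K


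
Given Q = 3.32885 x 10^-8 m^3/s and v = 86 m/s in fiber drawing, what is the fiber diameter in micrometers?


Cross-sectional area from continuity:
  A = Q / v = 3.32885 x 10^-8 / 86 = 3.870756 x 10^-10 m^2
Diameter from circular cross-section:
  d = sqrt(4A / pi) * 10^6 (m -> um)
  d = sqrt(4 * 3.870756 x 10^-10 / pi) * 10^6 = 22.2 um

22.2 um


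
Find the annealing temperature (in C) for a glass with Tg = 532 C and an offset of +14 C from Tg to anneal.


The annealing temperature is Tg plus the offset:
  T_anneal = 532 + 14 = 546 C

546 C


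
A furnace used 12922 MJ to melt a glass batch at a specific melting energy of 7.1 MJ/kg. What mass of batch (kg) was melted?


Rearrange E = m * s for m:
  m = E / s
  m = 12922 / 7.1 = 1820.0 kg

1820.0 kg


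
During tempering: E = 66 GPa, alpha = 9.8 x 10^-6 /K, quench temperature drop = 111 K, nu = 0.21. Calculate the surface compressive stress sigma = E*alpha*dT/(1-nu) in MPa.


Tempering stress: sigma = E * alpha * dT / (1 - nu)
  E (MPa) = 66 * 1000 = 66000
  Numerator = 66000 * (9.8 x 10^-6) * 111 = 71.7948
  Denominator = 1 - 0.21 = 0.79
  sigma = 71.7948 / 0.79 = 90.9 MPa

90.9 MPa


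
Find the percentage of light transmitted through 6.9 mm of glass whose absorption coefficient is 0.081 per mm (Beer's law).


Beer-Lambert law: T = exp(-alpha * thickness)
  exponent = -0.081 * 6.9 = -0.5589
  T = exp(-0.5589) = 0.5718
  Percentage = 0.5718 * 100 = 57.18%

57.18%


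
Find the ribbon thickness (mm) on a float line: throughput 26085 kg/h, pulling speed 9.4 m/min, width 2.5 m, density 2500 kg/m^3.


Ribbon cross-section from mass balance:
  Volume rate = throughput / density = 26085 / 2500 = 10.434 m^3/h
  thickness = volume rate / (speed * 60 * width), i.e.
  thickness = throughput / (60 * speed * width * density) * 1000
  thickness = 26085 / (60 * 9.4 * 2.5 * 2500) * 1000 = 7.4 mm

7.4 mm


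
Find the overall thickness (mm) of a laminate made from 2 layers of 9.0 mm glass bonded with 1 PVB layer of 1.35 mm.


Total thickness = glass contribution + PVB contribution
  Glass: 2 * 9.0 = 18.0 mm
  PVB: 1 * 1.35 = 1.35 mm
  Total = 18.0 + 1.35 = 19.35 mm

19.35 mm


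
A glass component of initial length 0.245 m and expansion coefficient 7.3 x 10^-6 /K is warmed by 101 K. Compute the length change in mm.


Thermal expansion formula: dL = alpha * L0 * dT
  dL = (7.3 x 10^-6) * 0.245 * 101 = 0.00018064 m
Convert to mm: 0.00018064 * 1000 = 0.1806 mm

0.1806 mm


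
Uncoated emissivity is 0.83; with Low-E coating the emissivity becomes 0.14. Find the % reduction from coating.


Percentage reduction = (1 - coated/uncoated) * 100
  Ratio = 0.14 / 0.83 = 0.1687
  Reduction = (1 - 0.1687) * 100 = 83.1%

83.1%


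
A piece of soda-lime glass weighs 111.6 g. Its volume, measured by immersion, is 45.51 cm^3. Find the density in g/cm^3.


Use the definition of density:
  rho = mass / volume
  rho = 111.6 / 45.51 = 2.452 g/cm^3

2.452 g/cm^3


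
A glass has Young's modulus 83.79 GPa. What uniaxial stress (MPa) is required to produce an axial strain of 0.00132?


Rearrange E = sigma / epsilon:
  sigma = E * epsilon
  E (MPa) = 83.79 * 1000 = 83790
  sigma = 83790 * 0.00132 = 110.6 MPa

110.6 MPa


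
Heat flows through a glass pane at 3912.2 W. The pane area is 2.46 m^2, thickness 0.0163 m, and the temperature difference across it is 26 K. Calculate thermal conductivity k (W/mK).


Fourier's law rearranged: k = Q * t / (A * dT)
  Numerator = 3912.2 * 0.0163 = 63.76886
  Denominator = 2.46 * 26 = 63.96
  k = 63.76886 / 63.96 = 0.997 W/mK

0.997 W/mK


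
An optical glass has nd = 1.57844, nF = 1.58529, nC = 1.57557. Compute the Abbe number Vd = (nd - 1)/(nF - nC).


Abbe number formula: Vd = (nd - 1) / (nF - nC)
  nd - 1 = 1.57844 - 1 = 0.57844
  nF - nC = 1.58529 - 1.57557 = 0.00972
  Vd = 0.57844 / 0.00972 = 59.51

59.51


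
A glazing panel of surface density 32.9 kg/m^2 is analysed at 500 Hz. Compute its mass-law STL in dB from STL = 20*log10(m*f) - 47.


Mass law: STL = 20 * log10(m * f) - 47
  m * f = 32.9 * 500 = 16450
  log10(16450) = 4.21617
  STL = 20 * 4.21617 - 47 = 84.3234 - 47 = 37.3 dB

37.3 dB


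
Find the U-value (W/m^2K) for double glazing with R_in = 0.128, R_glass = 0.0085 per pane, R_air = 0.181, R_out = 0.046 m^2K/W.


Total thermal resistance (series):
  R_total = R_in + R_glass + R_air + R_glass + R_out
  R_total = 0.128 + 0.0085 + 0.181 + 0.0085 + 0.046 = 0.372 m^2K/W
U-value = 1 / R_total = 1 / 0.372 = 2.688 W/m^2K

2.688 W/m^2K


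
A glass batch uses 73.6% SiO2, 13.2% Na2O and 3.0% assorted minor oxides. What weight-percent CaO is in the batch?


Pieces sum to 100%:
  CaO = 100 - (SiO2 + Na2O + others)
  CaO = 100 - (73.6 + 13.2 + 3.0) = 10.2%

10.2%


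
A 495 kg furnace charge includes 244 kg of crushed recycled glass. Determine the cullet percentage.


Cullet ratio = (cullet mass / total batch mass) * 100
  Ratio = 244 / 495 * 100 = 49.29%

49.29%


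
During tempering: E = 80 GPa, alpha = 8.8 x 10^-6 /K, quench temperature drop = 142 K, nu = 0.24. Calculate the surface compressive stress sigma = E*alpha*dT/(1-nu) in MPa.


Tempering stress: sigma = E * alpha * dT / (1 - nu)
  E (MPa) = 80 * 1000 = 80000
  Numerator = 80000 * (8.8 x 10^-6) * 142 = 99.968
  Denominator = 1 - 0.24 = 0.76
  sigma = 99.968 / 0.76 = 131.5 MPa

131.5 MPa


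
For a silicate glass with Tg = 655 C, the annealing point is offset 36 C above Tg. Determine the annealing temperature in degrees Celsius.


The annealing temperature is Tg plus the offset:
  T_anneal = 655 + 36 = 691 C

691 C


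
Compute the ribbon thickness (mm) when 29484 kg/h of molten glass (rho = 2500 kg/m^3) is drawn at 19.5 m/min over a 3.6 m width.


Ribbon cross-section from mass balance:
  Volume rate = throughput / density = 29484 / 2500 = 11.7936 m^3/h
  thickness = volume rate / (speed * 60 * width), i.e.
  thickness = throughput / (60 * speed * width * density) * 1000
  thickness = 29484 / (60 * 19.5 * 3.6 * 2500) * 1000 = 2.8 mm

2.8 mm


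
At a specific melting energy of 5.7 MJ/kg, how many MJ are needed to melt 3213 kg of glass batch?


Total energy = mass * specific energy
  E = 3213 * 5.7 = 18314.1 MJ

18314.1 MJ


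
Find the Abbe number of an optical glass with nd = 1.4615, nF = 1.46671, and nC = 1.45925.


Abbe number formula: Vd = (nd - 1) / (nF - nC)
  nd - 1 = 1.4615 - 1 = 0.4615
  nF - nC = 1.46671 - 1.45925 = 0.00746
  Vd = 0.4615 / 0.00746 = 61.86

61.86


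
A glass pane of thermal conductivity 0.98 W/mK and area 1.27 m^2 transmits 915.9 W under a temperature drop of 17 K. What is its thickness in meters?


Fourier's law: t = k * A * dT / Q
  t = 0.98 * 1.27 * 17 / 915.9
  t = 21.1582 / 915.9 = 0.0231 m

0.0231 m


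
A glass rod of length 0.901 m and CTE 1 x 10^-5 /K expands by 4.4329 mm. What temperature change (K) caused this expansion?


Rearrange dL = alpha * L0 * dT for dT:
  dT = dL / (alpha * L0)
  dL (m) = 4.4329 / 1000 = 0.0044329
  dT = 0.0044329 / ((1 x 10^-5) * 0.901) = 492.0 K

492.0 K


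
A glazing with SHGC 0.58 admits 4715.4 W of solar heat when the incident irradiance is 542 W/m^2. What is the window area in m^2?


Rearrange Q = Area * SHGC * Irradiance:
  Area = Q / (SHGC * Irradiance)
  Area = 4715.4 / (0.58 * 542) = 15.0 m^2

15.0 m^2


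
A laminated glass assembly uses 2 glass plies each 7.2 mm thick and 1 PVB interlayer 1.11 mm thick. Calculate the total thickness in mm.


Total thickness = glass contribution + PVB contribution
  Glass: 2 * 7.2 = 14.4 mm
  PVB: 1 * 1.11 = 1.11 mm
  Total = 14.4 + 1.11 = 15.51 mm

15.51 mm


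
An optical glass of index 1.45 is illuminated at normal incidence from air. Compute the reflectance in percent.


Fresnel reflectance at normal incidence:
  R = ((n - 1)/(n + 1))^2
  (n - 1)/(n + 1) = (1.45 - 1)/(1.45 + 1) = 0.183673
  R = 0.183673^2 = 0.0337358
  R(%) = 0.0337358 * 100 = 3.374%

3.374%


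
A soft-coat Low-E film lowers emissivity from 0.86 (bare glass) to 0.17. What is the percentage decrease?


Percentage reduction = (1 - coated/uncoated) * 100
  Ratio = 0.17 / 0.86 = 0.1977
  Reduction = (1 - 0.1977) * 100 = 80.2%

80.2%


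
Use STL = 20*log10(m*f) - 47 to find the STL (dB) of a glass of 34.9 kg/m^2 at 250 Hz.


Mass law: STL = 20 * log10(m * f) - 47
  m * f = 34.9 * 250 = 8725
  log10(8725) = 3.94077
  STL = 20 * 3.94077 - 47 = 78.8154 - 47 = 31.8 dB

31.8 dB


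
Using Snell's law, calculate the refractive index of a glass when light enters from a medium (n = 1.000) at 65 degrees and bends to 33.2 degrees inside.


Apply Snell's law: n1 * sin(theta1) = n2 * sin(theta2)
  n2 = n1 * sin(theta1) / sin(theta2)
  sin(65) = 0.906308
  sin(33.2) = 0.547563
  n2 = 1.000 * 0.906308 / 0.547563 = 1.6552

1.6552


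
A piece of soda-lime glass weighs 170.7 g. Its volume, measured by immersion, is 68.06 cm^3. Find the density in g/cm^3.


Use the definition of density:
  rho = mass / volume
  rho = 170.7 / 68.06 = 2.508 g/cm^3

2.508 g/cm^3


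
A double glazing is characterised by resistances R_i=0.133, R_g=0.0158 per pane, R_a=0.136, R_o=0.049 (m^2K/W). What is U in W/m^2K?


Total thermal resistance (series):
  R_total = R_in + R_glass + R_air + R_glass + R_out
  R_total = 0.133 + 0.0158 + 0.136 + 0.0158 + 0.049 = 0.3496 m^2K/W
U-value = 1 / R_total = 1 / 0.3496 = 2.86 W/m^2K

2.86 W/m^2K


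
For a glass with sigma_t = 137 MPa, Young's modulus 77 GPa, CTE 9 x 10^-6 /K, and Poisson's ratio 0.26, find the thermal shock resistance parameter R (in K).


Thermal shock resistance: R = sigma * (1 - nu) / (E * alpha)
  Numerator = 137 * (1 - 0.26) = 101.38
  Denominator = 77 * 1000 * (9 x 10^-6) = 0.693
  R = 101.38 / 0.693 = 146.3 K

146.3 K


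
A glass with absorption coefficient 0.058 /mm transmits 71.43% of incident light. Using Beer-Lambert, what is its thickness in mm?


Rearrange T = exp(-alpha * thickness):
  thickness = -ln(T) / alpha
  T = 71.43/100 = 0.7143
  ln(T) = -0.33645
  -ln(T) = 0.33645
  thickness = 0.33645 / 0.058 = 5.8 mm

5.8 mm


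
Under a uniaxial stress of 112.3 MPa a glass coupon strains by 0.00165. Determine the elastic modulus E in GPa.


Young's modulus: E = stress / strain
  E = 112.3 MPa / 0.00165 = 68060.61 MPa
Convert to GPa: 68060.61 / 1000 = 68.06 GPa

68.06 GPa


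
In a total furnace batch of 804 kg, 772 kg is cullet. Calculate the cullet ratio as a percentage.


Cullet ratio = (cullet mass / total batch mass) * 100
  Ratio = 772 / 804 * 100 = 96.02%

96.02%


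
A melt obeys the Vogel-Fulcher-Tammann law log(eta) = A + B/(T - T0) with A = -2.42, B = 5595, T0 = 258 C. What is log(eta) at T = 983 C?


VFT equation: log(eta) = A + B / (T - T0)
  T - T0 = 983 - 258 = 725
  B / (T - T0) = 5595 / 725 = 7.717
  log(eta) = -2.42 + 7.717 = 5.297

5.297


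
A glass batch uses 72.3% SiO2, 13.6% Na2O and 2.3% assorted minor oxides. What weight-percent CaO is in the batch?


Pieces sum to 100%:
  CaO = 100 - (SiO2 + Na2O + others)
  CaO = 100 - (72.3 + 13.6 + 2.3) = 11.8%

11.8%


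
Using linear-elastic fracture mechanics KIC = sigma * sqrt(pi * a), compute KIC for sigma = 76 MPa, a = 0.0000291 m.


Fracture toughness: KIC = sigma * sqrt(pi * a)
  pi * a = pi * 0.0000291 = 0.00009142
  sqrt(pi * a) = 0.009561
  KIC = 76 * 0.009561 = 0.727 MPa*sqrt(m)

0.727 MPa*sqrt(m)


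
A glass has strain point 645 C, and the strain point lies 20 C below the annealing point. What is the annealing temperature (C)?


T_anneal = T_strain + gap:
  T_anneal = 645 + 20 = 665 C

665 C


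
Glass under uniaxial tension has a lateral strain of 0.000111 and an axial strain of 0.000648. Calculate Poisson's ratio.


Poisson's ratio: nu = lateral strain / axial strain
  nu = 0.000111 / 0.000648 = 0.1713

0.1713


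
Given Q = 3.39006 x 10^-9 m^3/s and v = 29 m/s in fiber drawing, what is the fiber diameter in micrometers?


Cross-sectional area from continuity:
  A = Q / v = 3.39006 x 10^-9 / 29 = 1.168986 x 10^-10 m^2
Diameter from circular cross-section:
  d = sqrt(4A / pi) * 10^6 (m -> um)
  d = sqrt(4 * 1.168986 x 10^-10 / pi) * 10^6 = 12.2 um

12.2 um


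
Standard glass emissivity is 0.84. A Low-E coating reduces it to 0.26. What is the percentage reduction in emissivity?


Percentage reduction = (1 - coated/uncoated) * 100
  Ratio = 0.26 / 0.84 = 0.3095
  Reduction = (1 - 0.3095) * 100 = 69.0%

69.0%


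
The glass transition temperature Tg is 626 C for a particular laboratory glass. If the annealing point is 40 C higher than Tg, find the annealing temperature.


The annealing temperature is Tg plus the offset:
  T_anneal = 626 + 40 = 666 C

666 C


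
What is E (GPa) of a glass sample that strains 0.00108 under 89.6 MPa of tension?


Young's modulus: E = stress / strain
  E = 89.6 MPa / 0.00108 = 82962.96 MPa
Convert to GPa: 82962.96 / 1000 = 82.96 GPa

82.96 GPa


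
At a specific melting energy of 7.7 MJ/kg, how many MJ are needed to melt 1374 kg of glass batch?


Total energy = mass * specific energy
  E = 1374 * 7.7 = 10579.8 MJ

10579.8 MJ


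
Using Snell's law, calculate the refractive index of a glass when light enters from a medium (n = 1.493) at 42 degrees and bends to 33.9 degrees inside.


Apply Snell's law: n1 * sin(theta1) = n2 * sin(theta2)
  n2 = n1 * sin(theta1) / sin(theta2)
  sin(42) = 0.669131
  sin(33.9) = 0.557745
  n2 = 1.493 * 0.669131 / 0.557745 = 1.7912

1.7912


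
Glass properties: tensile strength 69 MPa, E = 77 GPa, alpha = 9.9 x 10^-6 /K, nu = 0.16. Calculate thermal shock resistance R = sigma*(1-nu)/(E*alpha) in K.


Thermal shock resistance: R = sigma * (1 - nu) / (E * alpha)
  Numerator = 69 * (1 - 0.16) = 57.96
  Denominator = 77 * 1000 * (9.9 x 10^-6) = 0.7623
  R = 57.96 / 0.7623 = 76.0 K

76.0 K


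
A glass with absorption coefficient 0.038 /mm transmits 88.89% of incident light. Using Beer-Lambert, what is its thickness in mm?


Rearrange T = exp(-alpha * thickness):
  thickness = -ln(T) / alpha
  T = 88.89/100 = 0.8889
  ln(T) = -0.11777
  -ln(T) = 0.11777
  thickness = 0.11777 / 0.038 = 3.1 mm

3.1 mm


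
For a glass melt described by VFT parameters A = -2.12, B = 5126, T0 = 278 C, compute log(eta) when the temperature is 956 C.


VFT equation: log(eta) = A + B / (T - T0)
  T - T0 = 956 - 278 = 678
  B / (T - T0) = 5126 / 678 = 7.56
  log(eta) = -2.12 + 7.56 = 5.44

5.44


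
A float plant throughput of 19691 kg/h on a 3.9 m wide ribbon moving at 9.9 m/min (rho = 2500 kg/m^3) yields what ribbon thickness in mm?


Ribbon cross-section from mass balance:
  Volume rate = throughput / density = 19691 / 2500 = 7.8764 m^3/h
  thickness = volume rate / (speed * 60 * width), i.e.
  thickness = throughput / (60 * speed * width * density) * 1000
  thickness = 19691 / (60 * 9.9 * 3.9 * 2500) * 1000 = 3.4 mm

3.4 mm


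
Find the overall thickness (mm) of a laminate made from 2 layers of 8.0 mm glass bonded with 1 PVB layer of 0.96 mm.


Total thickness = glass contribution + PVB contribution
  Glass: 2 * 8.0 = 16.0 mm
  PVB: 1 * 0.96 = 0.96 mm
  Total = 16.0 + 0.96 = 16.96 mm

16.96 mm


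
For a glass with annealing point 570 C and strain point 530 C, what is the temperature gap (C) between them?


Gap = T_anneal - T_strain:
  gap = 570 - 530 = 40 C

40 C


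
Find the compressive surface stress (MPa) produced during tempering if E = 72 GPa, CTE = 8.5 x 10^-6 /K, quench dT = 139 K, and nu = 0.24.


Tempering stress: sigma = E * alpha * dT / (1 - nu)
  E (MPa) = 72 * 1000 = 72000
  Numerator = 72000 * (8.5 x 10^-6) * 139 = 85.068
  Denominator = 1 - 0.24 = 0.76
  sigma = 85.068 / 0.76 = 111.9 MPa

111.9 MPa


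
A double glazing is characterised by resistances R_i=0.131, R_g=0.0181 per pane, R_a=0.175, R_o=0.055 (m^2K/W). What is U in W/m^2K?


Total thermal resistance (series):
  R_total = R_in + R_glass + R_air + R_glass + R_out
  R_total = 0.131 + 0.0181 + 0.175 + 0.0181 + 0.055 = 0.3972 m^2K/W
U-value = 1 / R_total = 1 / 0.3972 = 2.518 W/m^2K

2.518 W/m^2K


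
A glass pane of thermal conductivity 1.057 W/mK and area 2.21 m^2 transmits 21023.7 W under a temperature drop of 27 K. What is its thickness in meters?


Fourier's law: t = k * A * dT / Q
  t = 1.057 * 2.21 * 27 / 21023.7
  t = 63.07119 / 21023.7 = 0.003 m

0.003 m


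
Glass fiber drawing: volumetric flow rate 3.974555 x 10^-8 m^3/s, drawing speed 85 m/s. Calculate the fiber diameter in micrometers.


Cross-sectional area from continuity:
  A = Q / v = 3.974555 x 10^-8 / 85 = 4.675947 x 10^-10 m^2
Diameter from circular cross-section:
  d = sqrt(4A / pi) * 10^6 (m -> um)
  d = sqrt(4 * 4.675947 x 10^-10 / pi) * 10^6 = 24.4 um

24.4 um


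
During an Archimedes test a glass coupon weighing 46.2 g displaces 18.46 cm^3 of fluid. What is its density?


Use the definition of density:
  rho = mass / volume
  rho = 46.2 / 18.46 = 2.503 g/cm^3

2.503 g/cm^3


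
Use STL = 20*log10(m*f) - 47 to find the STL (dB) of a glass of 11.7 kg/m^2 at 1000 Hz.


Mass law: STL = 20 * log10(m * f) - 47
  m * f = 11.7 * 1000 = 11700
  log10(11700) = 4.06819
  STL = 20 * 4.06819 - 47 = 81.3638 - 47 = 34.4 dB

34.4 dB


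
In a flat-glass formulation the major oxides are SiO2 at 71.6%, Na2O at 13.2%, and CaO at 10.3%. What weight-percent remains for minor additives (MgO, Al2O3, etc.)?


Sum the three major oxides:
  SiO2 + Na2O + CaO = 71.6 + 13.2 + 10.3 = 95.1%
Subtract from 100%:
  Others = 100 - 95.1 = 4.9%

4.9%


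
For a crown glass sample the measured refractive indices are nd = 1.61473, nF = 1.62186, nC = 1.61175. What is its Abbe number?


Abbe number formula: Vd = (nd - 1) / (nF - nC)
  nd - 1 = 1.61473 - 1 = 0.61473
  nF - nC = 1.62186 - 1.61175 = 0.01011
  Vd = 0.61473 / 0.01011 = 60.8

60.8


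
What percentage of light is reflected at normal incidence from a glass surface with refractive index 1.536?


Fresnel reflectance at normal incidence:
  R = ((n - 1)/(n + 1))^2
  (n - 1)/(n + 1) = (1.536 - 1)/(1.536 + 1) = 0.211356
  R = 0.211356^2 = 0.0446714
  R(%) = 0.0446714 * 100 = 4.467%

4.467%


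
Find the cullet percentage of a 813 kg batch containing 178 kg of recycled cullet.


Cullet ratio = (cullet mass / total batch mass) * 100
  Ratio = 178 / 813 * 100 = 21.89%

21.89%


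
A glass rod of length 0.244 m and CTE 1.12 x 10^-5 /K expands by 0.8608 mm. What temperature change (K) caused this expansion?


Rearrange dL = alpha * L0 * dT for dT:
  dT = dL / (alpha * L0)
  dL (m) = 0.8608 / 1000 = 0.0008608
  dT = 0.0008608 / ((1.12 x 10^-5) * 0.244) = 315.0 K

315.0 K


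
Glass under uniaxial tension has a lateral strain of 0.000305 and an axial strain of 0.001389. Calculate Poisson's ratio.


Poisson's ratio: nu = lateral strain / axial strain
  nu = 0.000305 / 0.001389 = 0.2196

0.2196


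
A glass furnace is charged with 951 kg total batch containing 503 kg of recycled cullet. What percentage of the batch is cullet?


Cullet ratio = (cullet mass / total batch mass) * 100
  Ratio = 503 / 951 * 100 = 52.89%

52.89%


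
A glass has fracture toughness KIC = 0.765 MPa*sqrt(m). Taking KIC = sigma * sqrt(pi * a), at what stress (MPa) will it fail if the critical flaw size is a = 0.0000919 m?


Rearrange KIC = sigma * sqrt(pi * a):
  sigma = KIC / sqrt(pi * a)
  sqrt(pi * 0.0000919) = 0.016992
  sigma = 0.765 / 0.016992 = 45.02 MPa

45.02 MPa


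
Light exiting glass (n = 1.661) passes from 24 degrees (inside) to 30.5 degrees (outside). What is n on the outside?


Apply Snell's law: n1 * sin(theta1) = n2 * sin(theta2)
  n2 = n1 * sin(theta1) / sin(theta2)
  sin(24) = 0.406737
  sin(30.5) = 0.507538
  n2 = 1.661 * 0.406737 / 0.507538 = 1.3311

1.3311


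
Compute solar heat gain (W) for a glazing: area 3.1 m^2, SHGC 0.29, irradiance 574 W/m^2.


Solar heat gain: Q = Area * SHGC * Irradiance
  Q = 3.1 * 0.29 * 574 = 516 W

516 W


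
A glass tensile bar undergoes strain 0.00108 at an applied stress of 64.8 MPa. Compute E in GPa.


Young's modulus: E = stress / strain
  E = 64.8 MPa / 0.00108 = 60000 MPa
Convert to GPa: 60000 / 1000 = 60.0 GPa

60.0 GPa


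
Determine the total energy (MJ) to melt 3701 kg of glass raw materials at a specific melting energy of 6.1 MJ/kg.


Total energy = mass * specific energy
  E = 3701 * 6.1 = 22576.1 MJ

22576.1 MJ


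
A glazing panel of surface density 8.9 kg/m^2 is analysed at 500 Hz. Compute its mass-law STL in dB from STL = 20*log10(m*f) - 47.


Mass law: STL = 20 * log10(m * f) - 47
  m * f = 8.9 * 500 = 4450
  log10(4450) = 3.64836
  STL = 20 * 3.64836 - 47 = 72.9672 - 47 = 26.0 dB

26.0 dB


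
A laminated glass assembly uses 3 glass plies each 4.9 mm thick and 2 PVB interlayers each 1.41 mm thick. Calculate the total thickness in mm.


Total thickness = glass contribution + PVB contribution
  Glass: 3 * 4.9 = 14.7 mm
  PVB: 2 * 1.41 = 2.82 mm
  Total = 14.7 + 2.82 = 17.52 mm

17.52 mm


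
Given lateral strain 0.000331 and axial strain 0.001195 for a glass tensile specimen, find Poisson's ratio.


Poisson's ratio: nu = lateral strain / axial strain
  nu = 0.000331 / 0.001195 = 0.277

0.277


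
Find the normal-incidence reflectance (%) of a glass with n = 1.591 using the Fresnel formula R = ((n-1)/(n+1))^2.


Fresnel reflectance at normal incidence:
  R = ((n - 1)/(n + 1))^2
  (n - 1)/(n + 1) = (1.591 - 1)/(1.591 + 1) = 0.228097
  R = 0.228097^2 = 0.0520282
  R(%) = 0.0520282 * 100 = 5.203%

5.203%


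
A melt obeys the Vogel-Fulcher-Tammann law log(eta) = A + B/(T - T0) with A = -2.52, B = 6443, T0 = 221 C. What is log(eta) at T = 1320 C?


VFT equation: log(eta) = A + B / (T - T0)
  T - T0 = 1320 - 221 = 1099
  B / (T - T0) = 6443 / 1099 = 5.863
  log(eta) = -2.52 + 5.863 = 3.343

3.343


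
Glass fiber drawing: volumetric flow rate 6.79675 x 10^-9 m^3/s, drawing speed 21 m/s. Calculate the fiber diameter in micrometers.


Cross-sectional area from continuity:
  A = Q / v = 6.79675 x 10^-9 / 21 = 3.236548 x 10^-10 m^2
Diameter from circular cross-section:
  d = sqrt(4A / pi) * 10^6 (m -> um)
  d = sqrt(4 * 3.236548 x 10^-10 / pi) * 10^6 = 20.3 um

20.3 um


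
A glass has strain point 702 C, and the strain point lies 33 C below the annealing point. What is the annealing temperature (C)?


T_anneal = T_strain + gap:
  T_anneal = 702 + 33 = 735 C

735 C


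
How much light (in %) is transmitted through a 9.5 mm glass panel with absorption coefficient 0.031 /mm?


Beer-Lambert law: T = exp(-alpha * thickness)
  exponent = -0.031 * 9.5 = -0.2945
  T = exp(-0.2945) = 0.7449
  Percentage = 0.7449 * 100 = 74.49%

74.49%


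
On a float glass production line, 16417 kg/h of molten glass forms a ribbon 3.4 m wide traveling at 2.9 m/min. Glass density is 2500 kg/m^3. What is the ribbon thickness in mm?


Ribbon cross-section from mass balance:
  Volume rate = throughput / density = 16417 / 2500 = 6.5668 m^3/h
  thickness = volume rate / (speed * 60 * width), i.e.
  thickness = throughput / (60 * speed * width * density) * 1000
  thickness = 16417 / (60 * 2.9 * 3.4 * 2500) * 1000 = 11.1 mm

11.1 mm


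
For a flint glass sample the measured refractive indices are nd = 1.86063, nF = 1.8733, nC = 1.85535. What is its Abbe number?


Abbe number formula: Vd = (nd - 1) / (nF - nC)
  nd - 1 = 1.86063 - 1 = 0.86063
  nF - nC = 1.8733 - 1.85535 = 0.01795
  Vd = 0.86063 / 0.01795 = 47.95

47.95


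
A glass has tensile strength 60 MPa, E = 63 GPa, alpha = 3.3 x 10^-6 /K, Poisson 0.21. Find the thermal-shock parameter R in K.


Thermal shock resistance: R = sigma * (1 - nu) / (E * alpha)
  Numerator = 60 * (1 - 0.21) = 47.4
  Denominator = 63 * 1000 * (3.3 x 10^-6) = 0.2079
  R = 47.4 / 0.2079 = 228.0 K

228.0 K


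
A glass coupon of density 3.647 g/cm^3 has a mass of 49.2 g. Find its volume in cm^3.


Rearrange rho = m / V:
  V = m / rho
  V = 49.2 / 3.647 = 13.491 cm^3

13.491 cm^3


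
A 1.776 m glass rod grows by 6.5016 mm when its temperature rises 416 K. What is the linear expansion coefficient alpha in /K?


Rearrange dL = alpha * L0 * dT for alpha:
  alpha = dL / (L0 * dT)
  alpha = (6.5016 / 1000) / (1.776 * 416) = 0.0000088 /K = 8.8 x 10^-6 /K

8.8 x 10^-6 /K


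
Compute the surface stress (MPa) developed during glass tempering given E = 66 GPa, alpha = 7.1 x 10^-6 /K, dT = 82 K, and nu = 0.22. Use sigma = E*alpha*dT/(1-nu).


Tempering stress: sigma = E * alpha * dT / (1 - nu)
  E (MPa) = 66 * 1000 = 66000
  Numerator = 66000 * (7.1 x 10^-6) * 82 = 38.4252
  Denominator = 1 - 0.22 = 0.78
  sigma = 38.4252 / 0.78 = 49.3 MPa

49.3 MPa


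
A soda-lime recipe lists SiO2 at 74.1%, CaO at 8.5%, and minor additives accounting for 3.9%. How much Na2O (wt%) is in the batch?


Pieces sum to 100%:
  Na2O = 100 - (SiO2 + CaO + others)
  Na2O = 100 - (74.1 + 8.5 + 3.9) = 13.5%

13.5%


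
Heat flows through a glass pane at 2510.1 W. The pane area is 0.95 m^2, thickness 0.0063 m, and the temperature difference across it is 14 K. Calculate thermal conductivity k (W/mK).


Fourier's law rearranged: k = Q * t / (A * dT)
  Numerator = 2510.1 * 0.0063 = 15.81363
  Denominator = 0.95 * 14 = 13.3
  k = 15.81363 / 13.3 = 1.189 W/mK

1.189 W/mK


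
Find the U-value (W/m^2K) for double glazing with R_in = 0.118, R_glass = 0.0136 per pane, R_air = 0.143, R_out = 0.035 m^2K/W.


Total thermal resistance (series):
  R_total = R_in + R_glass + R_air + R_glass + R_out
  R_total = 0.118 + 0.0136 + 0.143 + 0.0136 + 0.035 = 0.3232 m^2K/W
U-value = 1 / R_total = 1 / 0.3232 = 3.094 W/m^2K

3.094 W/m^2K


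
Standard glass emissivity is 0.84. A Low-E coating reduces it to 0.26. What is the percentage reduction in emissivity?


Percentage reduction = (1 - coated/uncoated) * 100
  Ratio = 0.26 / 0.84 = 0.3095
  Reduction = (1 - 0.3095) * 100 = 69.0%

69.0%


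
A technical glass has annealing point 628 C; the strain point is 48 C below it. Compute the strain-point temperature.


Strain point = annealing point - difference:
  T_strain = 628 - 48 = 580 C

580 C


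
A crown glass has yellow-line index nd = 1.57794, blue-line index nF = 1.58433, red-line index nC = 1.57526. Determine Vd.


Abbe number formula: Vd = (nd - 1) / (nF - nC)
  nd - 1 = 1.57794 - 1 = 0.57794
  nF - nC = 1.58433 - 1.57526 = 0.00907
  Vd = 0.57794 / 0.00907 = 63.72

63.72


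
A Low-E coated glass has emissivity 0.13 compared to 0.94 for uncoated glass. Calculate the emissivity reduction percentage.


Percentage reduction = (1 - coated/uncoated) * 100
  Ratio = 0.13 / 0.94 = 0.1383
  Reduction = (1 - 0.1383) * 100 = 86.2%

86.2%


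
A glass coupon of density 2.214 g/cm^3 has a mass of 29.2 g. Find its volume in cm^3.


Rearrange rho = m / V:
  V = m / rho
  V = 29.2 / 2.214 = 13.189 cm^3

13.189 cm^3


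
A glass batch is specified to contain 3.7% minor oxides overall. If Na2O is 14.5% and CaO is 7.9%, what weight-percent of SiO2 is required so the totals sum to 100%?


Known pieces sum to 100%:
  SiO2 = 100 - (others + Na2O + CaO)
  SiO2 = 100 - (3.7 + 14.5 + 7.9) = 73.9%

73.9%


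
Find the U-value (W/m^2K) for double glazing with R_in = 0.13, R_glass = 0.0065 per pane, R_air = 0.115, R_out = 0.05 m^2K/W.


Total thermal resistance (series):
  R_total = R_in + R_glass + R_air + R_glass + R_out
  R_total = 0.13 + 0.0065 + 0.115 + 0.0065 + 0.05 = 0.308 m^2K/W
U-value = 1 / R_total = 1 / 0.308 = 3.247 W/m^2K

3.247 W/m^2K


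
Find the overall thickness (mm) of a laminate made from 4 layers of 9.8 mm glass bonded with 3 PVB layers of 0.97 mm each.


Total thickness = glass contribution + PVB contribution
  Glass: 4 * 9.8 = 39.2 mm
  PVB: 3 * 0.97 = 2.91 mm
  Total = 39.2 + 2.91 = 42.11 mm

42.11 mm


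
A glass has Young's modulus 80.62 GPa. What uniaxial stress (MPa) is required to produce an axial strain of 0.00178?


Rearrange E = sigma / epsilon:
  sigma = E * epsilon
  E (MPa) = 80.62 * 1000 = 80620
  sigma = 80620 * 0.00178 = 143.5 MPa

143.5 MPa


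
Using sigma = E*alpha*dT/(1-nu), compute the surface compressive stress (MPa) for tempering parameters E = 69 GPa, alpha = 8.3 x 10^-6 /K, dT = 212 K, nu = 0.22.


Tempering stress: sigma = E * alpha * dT / (1 - nu)
  E (MPa) = 69 * 1000 = 69000
  Numerator = 69000 * (8.3 x 10^-6) * 212 = 121.4124
  Denominator = 1 - 0.22 = 0.78
  sigma = 121.4124 / 0.78 = 155.7 MPa

155.7 MPa


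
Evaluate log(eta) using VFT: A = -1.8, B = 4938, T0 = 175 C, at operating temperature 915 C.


VFT equation: log(eta) = A + B / (T - T0)
  T - T0 = 915 - 175 = 740
  B / (T - T0) = 4938 / 740 = 6.673
  log(eta) = -1.8 + 6.673 = 4.873

4.873


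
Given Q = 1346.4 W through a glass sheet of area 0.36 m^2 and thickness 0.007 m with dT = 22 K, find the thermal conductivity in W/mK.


Fourier's law rearranged: k = Q * t / (A * dT)
  Numerator = 1346.4 * 0.007 = 9.4248
  Denominator = 0.36 * 22 = 7.92
  k = 9.4248 / 7.92 = 1.19 W/mK

1.19 W/mK


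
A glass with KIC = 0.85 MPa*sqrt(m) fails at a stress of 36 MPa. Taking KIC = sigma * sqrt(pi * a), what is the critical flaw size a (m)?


Rearrange KIC = sigma * sqrt(pi * a):
  sqrt(pi * a) = KIC / sigma
  sqrt(pi * a) = 0.85 / 36 = 0.023611
  a = (KIC / sigma)^2 / pi
  a = 0.023611^2 / pi = 0.0001775 m

0.0001775 m


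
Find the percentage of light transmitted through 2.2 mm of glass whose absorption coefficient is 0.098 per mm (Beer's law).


Beer-Lambert law: T = exp(-alpha * thickness)
  exponent = -0.098 * 2.2 = -0.2156
  T = exp(-0.2156) = 0.8061
  Percentage = 0.8061 * 100 = 80.61%

80.61%


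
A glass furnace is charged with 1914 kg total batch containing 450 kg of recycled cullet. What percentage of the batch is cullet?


Cullet ratio = (cullet mass / total batch mass) * 100
  Ratio = 450 / 1914 * 100 = 23.51%

23.51%


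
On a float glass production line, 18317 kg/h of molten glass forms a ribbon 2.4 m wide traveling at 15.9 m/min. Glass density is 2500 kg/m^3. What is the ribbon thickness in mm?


Ribbon cross-section from mass balance:
  Volume rate = throughput / density = 18317 / 2500 = 7.3268 m^3/h
  thickness = volume rate / (speed * 60 * width), i.e.
  thickness = throughput / (60 * speed * width * density) * 1000
  thickness = 18317 / (60 * 15.9 * 2.4 * 2500) * 1000 = 3.2 mm

3.2 mm


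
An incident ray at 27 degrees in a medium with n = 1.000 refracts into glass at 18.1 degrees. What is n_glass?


Apply Snell's law: n1 * sin(theta1) = n2 * sin(theta2)
  n2 = n1 * sin(theta1) / sin(theta2)
  sin(27) = 0.45399
  sin(18.1) = 0.310676
  n2 = 1.000 * 0.45399 / 0.310676 = 1.4613

1.4613


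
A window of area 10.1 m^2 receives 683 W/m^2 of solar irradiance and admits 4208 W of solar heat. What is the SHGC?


Rearrange Q = Area * SHGC * Irradiance:
  SHGC = Q / (Area * Irradiance)
  SHGC = 4208 / (10.1 * 683) = 0.61

0.61


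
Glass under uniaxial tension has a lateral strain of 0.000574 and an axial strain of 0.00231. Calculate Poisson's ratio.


Poisson's ratio: nu = lateral strain / axial strain
  nu = 0.000574 / 0.00231 = 0.2485

0.2485


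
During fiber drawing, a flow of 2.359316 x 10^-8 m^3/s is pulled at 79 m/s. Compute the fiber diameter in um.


Cross-sectional area from continuity:
  A = Q / v = 2.359316 x 10^-8 / 79 = 2.986476 x 10^-10 m^2
Diameter from circular cross-section:
  d = sqrt(4A / pi) * 10^6 (m -> um)
  d = sqrt(4 * 2.986476 x 10^-10 / pi) * 10^6 = 19.5 um

19.5 um


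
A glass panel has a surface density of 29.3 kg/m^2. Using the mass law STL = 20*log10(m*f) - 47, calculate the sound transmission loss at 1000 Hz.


Mass law: STL = 20 * log10(m * f) - 47
  m * f = 29.3 * 1000 = 29300
  log10(29300) = 4.46687
  STL = 20 * 4.46687 - 47 = 89.3374 - 47 = 42.3 dB

42.3 dB


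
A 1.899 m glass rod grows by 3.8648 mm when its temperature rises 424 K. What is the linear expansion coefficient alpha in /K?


Rearrange dL = alpha * L0 * dT for alpha:
  alpha = dL / (L0 * dT)
  alpha = (3.8648 / 1000) / (1.899 * 424) = 0.0000048 /K = 4.8 x 10^-6 /K

4.8 x 10^-6 /K


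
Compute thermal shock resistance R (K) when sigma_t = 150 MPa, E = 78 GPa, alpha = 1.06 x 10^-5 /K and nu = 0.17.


Thermal shock resistance: R = sigma * (1 - nu) / (E * alpha)
  Numerator = 150 * (1 - 0.17) = 124.5
  Denominator = 78 * 1000 * (1.06 x 10^-5) = 0.8268
  R = 124.5 / 0.8268 = 150.6 K

150.6 K


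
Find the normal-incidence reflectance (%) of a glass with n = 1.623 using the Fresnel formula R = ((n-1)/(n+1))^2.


Fresnel reflectance at normal incidence:
  R = ((n - 1)/(n + 1))^2
  (n - 1)/(n + 1) = (1.623 - 1)/(1.623 + 1) = 0.237514
  R = 0.237514^2 = 0.0564129
  R(%) = 0.0564129 * 100 = 5.641%

5.641%


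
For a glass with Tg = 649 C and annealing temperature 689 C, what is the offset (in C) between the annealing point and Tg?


Offset = T_anneal - Tg:
  offset = 689 - 649 = 40 C

40 C
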